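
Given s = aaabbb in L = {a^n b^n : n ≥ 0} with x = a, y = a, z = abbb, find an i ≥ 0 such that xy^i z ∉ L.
i = 0

xy⁰z = a · ε · abbb = aabbb; aabbb has 2 a's and 3 b's; 2 ≠ 3, so it is not in L.
(Other choices also work, e.g. i = 2, 3; only i = 1 is guaranteed to stay in L since xy¹z = s.)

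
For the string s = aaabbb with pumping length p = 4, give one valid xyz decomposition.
x = '', y = 'a', z = 'aabbb'

For s = aaabbb and p = 4, one valid decomposition is:
- x = '' (length 0)
- y = 'a' (length 1)
- z = 'aabbb' (length 5)

Verification:
- xyz = '' + 'a' + 'aabbb' = aaabbb ✓
- |xy| = 1 ≤ 4 ✓
- |y| = 1 > 0 ✓

All pumping lemma constraints are satisfied.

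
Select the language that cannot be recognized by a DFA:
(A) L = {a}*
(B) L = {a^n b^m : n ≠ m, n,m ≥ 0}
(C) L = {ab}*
(B) {a^n b^m : n ≠ m, n,m ≥ 0}

(B) L = {a^n b^m : n ≠ m, n,m ≥ 0} is NOT regular.

The pumping lemma can be used to prove this:
After pumping a's, we can make n = m

The other languages are regular because they can be recognized by finite automata.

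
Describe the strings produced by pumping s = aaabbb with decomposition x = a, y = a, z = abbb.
{xy^i z : i ≥ 0} = {a^(2+i) b^3 : i ≥ 0} = {aabbb, aaabbb, aaaabbb, ...}

With x = a, y = a, z = abbb: Starting with aaabbb and pumping the second 'a', we get strings with 2+i a's followed by 3 b's for i = 0, 1, 2, ...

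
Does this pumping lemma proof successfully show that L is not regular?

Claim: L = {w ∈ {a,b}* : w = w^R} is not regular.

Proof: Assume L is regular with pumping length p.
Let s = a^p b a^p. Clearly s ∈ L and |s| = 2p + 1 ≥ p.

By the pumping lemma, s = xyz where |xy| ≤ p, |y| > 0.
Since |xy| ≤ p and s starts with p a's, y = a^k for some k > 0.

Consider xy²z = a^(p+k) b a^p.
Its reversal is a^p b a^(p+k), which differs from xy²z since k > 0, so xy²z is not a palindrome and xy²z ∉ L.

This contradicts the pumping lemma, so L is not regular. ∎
The proof is correct.

This proof is valid because:
1. s = a^p b a^p is in L and is chosen in terms of p, so |s| ≥ p holds for every p
2. The decomposition analysis is correct: |xy| ≤ p forces y to lie inside the leading a's
3. The contradiction is valid: a^(p+k) b a^p has more a's before the b than after it, so it is not a palindrome
4. The conclusion follows logically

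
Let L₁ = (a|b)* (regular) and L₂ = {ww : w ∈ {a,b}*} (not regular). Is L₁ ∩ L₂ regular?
No — L₁ ∩ L₂ is not regular.

(a|b)* is all strings over {a,b}, so L₁ ∩ L₂ = {ww : w ∈ {a,b}*} = L₂ itself, which is not regular (pump s = a^p b a^p b).

Note that the bare facts "L₁ regular, L₂ non-regular" do not settle the question by themselves: the closure of regular languages under ∪, ∩, complement and difference applies only when BOTH operands are regular. With a non-regular operand the result can come out regular or non-regular depending on the specific languages, so one has to work out L₁ ∩ L₂ for this particular pair, as above.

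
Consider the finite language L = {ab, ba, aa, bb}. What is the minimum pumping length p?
p = 3

For a finite language L, the pumping lemma holds vacuously if p > max|s| for s ∈ L.

The longest string in L = {ab, ba, aa, bb} has length 2.
If p = 3, then no string s ∈ L has |s| ≥ p, so the condition is vacuously true.

The minimum pumping length is p = 3.

Why no smaller p works: for any p ≤ 2, the longest string s ∈ L has |s| = 2 ≥ p, so it would
have to be pumpable; but pumping up (i = 2, 3, ...) produces ever longer strings, which cannot all lie in the
finite language L. So the pumping property fails for every p ≤ 2.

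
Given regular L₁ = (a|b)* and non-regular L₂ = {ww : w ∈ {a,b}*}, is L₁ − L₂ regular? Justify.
No — L₁ − L₂ is not regular.

L₁ − L₂ is the complement of {ww} within {a,b}*. If it were regular, its complement {ww} would be regular as well (regular languages are closed under complement) — contradiction. So L₁ − L₂ is not regular.

Note that the bare facts "L₁ regular, L₂ non-regular" do not settle the question by themselves: the closure of regular languages under ∪, ∩, complement and difference applies only when BOTH operands are regular. With a non-regular operand the result can come out regular or non-regular depending on the specific languages, so one has to work out L₁ − L₂ for this particular pair, as above.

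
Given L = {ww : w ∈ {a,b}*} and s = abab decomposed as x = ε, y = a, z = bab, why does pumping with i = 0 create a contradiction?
xy⁰z = bab ∉ L

Pumping with i = 0 replaces y = a by y⁰ = ε:
- Original: s = xyz = abab; abab splits into halves ab · ab, which are equal, so it is in L (w = ab)
- Pumped: xy⁰z = ε · ε · bab = bab
- bab has odd length 3, so it cannot be written as ww and is not in L

The pumping lemma would require xy⁰z ∈ L, so this decomposition yields a contradiction.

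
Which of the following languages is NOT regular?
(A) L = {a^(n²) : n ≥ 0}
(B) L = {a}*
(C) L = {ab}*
(A) {a^(n²) : n ≥ 0}

(A) L = {a^(n²) : n ≥ 0} is NOT regular.

The pumping lemma can be used to prove this:
After pumping, length is no longer a perfect square

The other languages are regular because they can be recognized by finite automata.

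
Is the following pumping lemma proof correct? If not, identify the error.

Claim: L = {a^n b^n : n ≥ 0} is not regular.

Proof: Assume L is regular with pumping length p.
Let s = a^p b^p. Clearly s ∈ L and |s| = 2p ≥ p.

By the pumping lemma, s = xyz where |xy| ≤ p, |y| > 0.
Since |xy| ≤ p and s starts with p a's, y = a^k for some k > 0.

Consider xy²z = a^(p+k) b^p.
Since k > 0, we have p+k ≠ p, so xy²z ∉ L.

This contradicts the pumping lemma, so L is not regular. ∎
The proof is correct.

This proof is valid because:
1. The string s = a^p b^p is correctly in L
2. The decomposition analysis is correct: y must consist only of a's
3. The contradiction is valid: pumping increases a's but not b's
4. The conclusion follows logically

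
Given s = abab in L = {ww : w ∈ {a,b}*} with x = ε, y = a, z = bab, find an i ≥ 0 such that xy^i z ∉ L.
i = 0

xy⁰z = ε · ε · bab = bab; bab has odd length 3, so it cannot be written as ww and is not in L.
(Other choices also work, e.g. i = 2, 3; only i = 1 is guaranteed to stay in L since xy¹z = s.)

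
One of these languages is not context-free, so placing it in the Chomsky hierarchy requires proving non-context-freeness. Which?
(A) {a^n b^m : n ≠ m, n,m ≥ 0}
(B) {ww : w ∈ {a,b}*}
(B) {ww : w ∈ {a,b}*}

(B) {ww : w ∈ {a,b}*} requires the CFL pumping lemma.

- {a^n b^m : n ≠ m, n,m ≥ 0} is context-free (but not regular)
  • Can be shown non-regular with the regular pumping lemma
  • After pumping a's, we can make n = m

- {ww : w ∈ {a,b}*} is NOT context-free
  • Requires the CFL pumping lemma to prove
  • Even a PDA cannot compare two arbitrary halves symbol by symbol; CFL pumping on a^p b^p a^p b^p fails

The CFL pumping lemma is "stronger" in that it can prove non-membership
in the larger class of context-free languages.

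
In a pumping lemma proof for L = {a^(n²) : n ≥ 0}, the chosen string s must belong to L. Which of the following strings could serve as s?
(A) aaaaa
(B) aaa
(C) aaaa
(C) aaaa

The pumping lemma is applied to a string s that lies in L, so first check membership of each option:
- (A) aaaaa has length 5, strictly between 2² = 4 and 3² = 9, so it is not in L ✗
- (B) aaa has length 3, strictly between 1² = 1 and 2² = 4, so it is not in L ✗
- (C) aaaa has length 4 = 2², a perfect square, so it is in L ✓

Only (C) aaaa is in L, so it is the only candidate that could play the role of s.
(In a complete proof one picks s in terms of the pumping length p so that |s| ≥ p is guaranteed; a fixed string like aaaa illustrates the shape of such an s.)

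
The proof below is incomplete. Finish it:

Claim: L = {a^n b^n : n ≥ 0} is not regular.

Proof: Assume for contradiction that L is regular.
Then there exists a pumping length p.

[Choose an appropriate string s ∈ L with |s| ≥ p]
s = a^p b^p

This string is in L (has equal a's and b's) and has length 2p ≥ p.
Any decomposition xyz with |xy| ≤ p means y consists only of a's,
so pumping will unbalance the counts.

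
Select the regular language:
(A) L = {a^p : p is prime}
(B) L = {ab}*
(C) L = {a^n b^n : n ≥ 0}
(B) {ab}*

(B) L = {ab}* is regular.

This can be recognized by a finite automaton (DFA/NFA).
Regular expressions like {ab}* define regular languages.

The other choices are not regular:
- {a^p : p is prime}: After pumping, the length becomes composite
- {a^n b^n : n ≥ 0}: After pumping, the number of a's and b's become unequal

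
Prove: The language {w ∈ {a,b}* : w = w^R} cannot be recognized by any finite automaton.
Assume for contradiction that L is regular, and let p ≥ 1 be the pumping length given by the pumping lemma.
Choose s = a^p b a^p. Then s ∈ L (it reads the same in both directions) and |s| = 2p + 1 ≥ p.
By the pumping lemma, s = xyz for some x, y, z with |xy| ≤ p, |y| ≥ 1, and xy^i z ∈ L for every i ≥ 0.
Since |xy| ≤ p and the first p symbols of s are all a's, y = a^k for some k with 1 ≤ k ≤ p.

Take i = 2: xy²z = a^(p + k) b a^p.
Its reversal is a^p b a^(p + k). These differ because the block of a's before the unique b has length p + k in one and p in the other, and p + k ≠ p since k ≥ 1. So xy²z is not a palindrome, i.e. xy²z ∉ L.

This contradicts the pumping lemma, which requires xy^i z ∈ L for all i ≥ 0.
Hence L = {w ∈ {a,b}* : w = w^R} is not regular. ∎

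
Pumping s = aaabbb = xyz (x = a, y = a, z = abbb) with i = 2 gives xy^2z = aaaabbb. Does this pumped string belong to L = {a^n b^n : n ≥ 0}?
No

xy²z = a · aa · abbb = aaaabbb.
aaaabbb has 4 a's and 3 b's; 4 ≠ 3, so it is not in L.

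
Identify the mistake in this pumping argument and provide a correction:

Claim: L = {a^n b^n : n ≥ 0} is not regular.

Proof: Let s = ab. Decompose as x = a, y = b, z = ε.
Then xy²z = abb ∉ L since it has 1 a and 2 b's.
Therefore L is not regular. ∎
Error: The string s = ab might be shorter than the pumping length p.

Correction: Choose s = a^p b^p to ensure |s| ≥ p. Also, the decomposition is wrong: with |xy| ≤ p, y cannot include b's when s starts with p a's.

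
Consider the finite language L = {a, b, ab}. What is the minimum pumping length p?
p = 3

For a finite language L, the pumping lemma holds vacuously if p > max|s| for s ∈ L.

The longest string in L = {a, b, ab} has length 2.
If p = 3, then no string s ∈ L has |s| ≥ p, so the condition is vacuously true.

The minimum pumping length is p = 3.

Why no smaller p works: for any p ≤ 2, the longest string s ∈ L has |s| = 2 ≥ p, so it would
have to be pumpable; but pumping up (i = 2, 3, ...) produces ever longer strings, which cannot all lie in the
finite language L. So the pumping property fails for every p ≤ 2.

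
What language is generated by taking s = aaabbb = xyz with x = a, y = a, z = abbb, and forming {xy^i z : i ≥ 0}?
{xy^i z : i ≥ 0} = {a^(2+i) b^3 : i ≥ 0} = {aabbb, aaabbb, aaaabbb, ...}

With x = a, y = a, z = abbb: Starting with aaabbb and pumping the second 'a', we get strings with 2+i a's followed by 3 b's for i = 0, 1, 2, ...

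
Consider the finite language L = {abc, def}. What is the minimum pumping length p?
p = 4

For a finite language L, the pumping lemma holds vacuously if p > max|s| for s ∈ L.

The longest string in L = {abc, def} has length 3.
If p = 4, then no string s ∈ L has |s| ≥ p, so the condition is vacuously true.

The minimum pumping length is p = 4.

Why no smaller p works: for any p ≤ 3, the longest string s ∈ L has |s| = 3 ≥ p, so it would
have to be pumpable; but pumping up (i = 2, 3, ...) produces ever longer strings, which cannot all lie in the
finite language L. So the pumping property fails for every p ≤ 3.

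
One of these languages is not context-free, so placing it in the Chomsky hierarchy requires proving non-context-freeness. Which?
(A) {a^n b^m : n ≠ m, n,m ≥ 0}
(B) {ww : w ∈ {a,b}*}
(B) {ww : w ∈ {a,b}*}

(B) {ww : w ∈ {a,b}*} requires the CFL pumping lemma.

- {a^n b^m : n ≠ m, n,m ≥ 0} is context-free (but not regular)
  • Can be shown non-regular with the regular pumping lemma
  • After pumping a's, we can make n = m

- {ww : w ∈ {a,b}*} is NOT context-free
  • Requires the CFL pumping lemma to prove
  • Even a PDA cannot compare two arbitrary halves symbol by symbol; CFL pumping on a^p b^p a^p b^p fails

The CFL pumping lemma is "stronger" in that it can prove non-membership
in the larger class of context-free languages.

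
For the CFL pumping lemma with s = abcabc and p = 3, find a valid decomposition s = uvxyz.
u='ab', v='c', x='a', y='b', z='c'

For s = abcabc with pumping length p = 3:

One valid decomposition:
- u = 'ab'
- v = 'c'
- x = 'a'
- y = 'b'
- z = 'c'

Verification:
- uvxyz = 'ab' + 'c' + 'a' + 'b' + 'c' = abcabc ✓
- |vxy| = |'cab'| = 3 ≤ 3 ✓
- |vy| = |'cb'| = 2 > 0 ✓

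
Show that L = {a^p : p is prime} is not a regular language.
Assume for contradiction that L is regular, and let p ≥ 1 be the pumping length given by the pumping lemma.
Choose a prime q with q ≥ p (one exists because there are infinitely many primes) and let s = a^q. Then s ∈ L and |s| = q ≥ p.
By the pumping lemma, s = xyz for some x, y, z with |xy| ≤ p, |y| ≥ 1, and xy^i z ∈ L for every i ≥ 0.
Here y = a^k for some k with 1 ≤ k ≤ p, and xy^i z = a^(q + (i − 1)k) for every i ≥ 0.

Take i = q + 1: |xy^(q+1) z| = q + qk = q(k + 1).
Both factors satisfy q ≥ 2 and k + 1 ≥ 2, so q(k + 1) is composite, and xy^(q+1) z ∉ L.

This contradicts the pumping lemma, which requires xy^i z ∈ L for all i ≥ 0.
Hence L = {a^p : p is prime} is not regular. ∎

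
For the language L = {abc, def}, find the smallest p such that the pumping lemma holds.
p = 4

For a finite language L, the pumping lemma holds vacuously if p > max|s| for s ∈ L.

The longest string in L = {abc, def} has length 3.
If p = 4, then no string s ∈ L has |s| ≥ p, so the condition is vacuously true.

The minimum pumping length is p = 4.

Why no smaller p works: for any p ≤ 3, the longest string s ∈ L has |s| = 3 ≥ p, so it would
have to be pumpable; but pumping up (i = 2, 3, ...) produces ever longer strings, which cannot all lie in the
finite language L. So the pumping property fails for every p ≤ 3.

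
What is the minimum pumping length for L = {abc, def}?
p = 4

For a finite language L, the pumping lemma holds vacuously if p > max|s| for s ∈ L.

The longest string in L = {abc, def} has length 3.
If p = 4, then no string s ∈ L has |s| ≥ p, so the condition is vacuously true.

The minimum pumping length is p = 4.

Why no smaller p works: for any p ≤ 3, the longest string s ∈ L has |s| = 3 ≥ p, so it would
have to be pumpable; but pumping up (i = 2, 3, ...) produces ever longer strings, which cannot all lie in the
finite language L. So the pumping property fails for every p ≤ 3.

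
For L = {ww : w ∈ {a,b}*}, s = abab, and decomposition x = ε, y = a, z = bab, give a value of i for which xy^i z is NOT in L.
i = 0

xy⁰z = ε · ε · bab = bab; bab has odd length 3, so it cannot be written as ww and is not in L.
(Other choices also work, e.g. i = 2, 3; only i = 1 is guaranteed to stay in L since xy¹z = s.)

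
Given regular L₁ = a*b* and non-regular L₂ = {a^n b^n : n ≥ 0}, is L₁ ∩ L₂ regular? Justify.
No — L₁ ∩ L₂ is not regular.

Every string a^n b^n already lies in a*b*, so L₁ ∩ L₂ = {a^n b^n : n ≥ 0} = L₂ itself, which is the standard non-regular language (pump s = a^p b^p).

Note that the bare facts "L₁ regular, L₂ non-regular" do not settle the question by themselves: the closure of regular languages under ∪, ∩, complement and difference applies only when BOTH operands are regular. With a non-regular operand the result can come out regular or non-regular depending on the specific languages, so one has to work out L₁ ∩ L₂ for this particular pair, as above.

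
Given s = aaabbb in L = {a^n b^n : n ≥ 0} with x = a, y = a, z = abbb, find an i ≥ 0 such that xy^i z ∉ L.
i = 0

xy⁰z = a · ε · abbb = aabbb; aabbb has 2 a's and 3 b's; 2 ≠ 3, so it is not in L.
(Other choices also work, e.g. i = 2, 3; only i = 1 is guaranteed to stay in L since xy¹z = s.)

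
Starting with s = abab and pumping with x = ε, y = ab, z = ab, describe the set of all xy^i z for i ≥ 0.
{xy^i z : i ≥ 0} = {(ab)^(i+1) : i ≥ 0} = {ab, abab, ababab, ...}

With x = ε, y = ab, z = ab: Pumping 'ab' gives strings of alternating a's and b's.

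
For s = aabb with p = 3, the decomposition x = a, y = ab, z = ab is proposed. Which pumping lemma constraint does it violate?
Violated: xyz = s

The decomposition x = a, y = ab, z = ab for s = aabb with p = 3
violates the constraint: xyz = s

xyz = 'a' + 'ab' + 'ab' = 'aabab' ≠ 'aabb' = s. The decomposition doesn't reconstruct s.

Pumping lemma constraints:
1. xyz = s (decomposition is valid)
2. |xy| ≤ p
3. |y| > 0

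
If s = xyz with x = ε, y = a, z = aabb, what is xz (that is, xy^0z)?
aabb

Given x = '', y = 'a', z = 'aabb' and i = 0:

xy^0z = x + y·y·...·y (0 times) + z
       = '' + 'a'^0 + 'aabb'
       = '' + '' + 'aabb'
       = 'aabb'

The pumped string is 'aabb' with length 4.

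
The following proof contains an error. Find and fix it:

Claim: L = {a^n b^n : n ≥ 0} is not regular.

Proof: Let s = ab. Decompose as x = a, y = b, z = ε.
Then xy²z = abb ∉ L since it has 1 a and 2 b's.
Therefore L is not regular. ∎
Error: The string s = ab might be shorter than the pumping length p.

Correction: Choose s = a^p b^p to ensure |s| ≥ p. Also, the decomposition is wrong: with |xy| ≤ p, y cannot include b's when s starts with p a's.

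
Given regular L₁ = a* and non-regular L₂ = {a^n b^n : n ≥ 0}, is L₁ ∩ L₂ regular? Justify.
Yes — L₁ ∩ L₂ is regular.

A string of a* contains no b's, and the only string of {a^n b^n} with no b's is ε (n = 0). So L₁ ∩ L₂ = {ε}, a finite language, which is regular.

Note that the bare facts "L₁ regular, L₂ non-regular" do not settle the question by themselves: the closure of regular languages under ∪, ∩, complement and difference applies only when BOTH operands are regular. With a non-regular operand the result can come out regular or non-regular depending on the specific languages, so one has to work out L₁ ∩ L₂ for this particular pair, as above.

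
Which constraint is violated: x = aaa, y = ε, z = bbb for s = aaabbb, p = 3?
Violated: |y| > 0

The decomposition x = aaa, y = ε, z = bbb for s = aaabbb with p = 3
violates the constraint: |y| > 0

|y| = 0, but the pumping lemma requires |y| > 0 (y must be non-empty).

Pumping lemma constraints:
1. xyz = s (decomposition is valid)
2. |xy| ≤ p
3. |y| > 0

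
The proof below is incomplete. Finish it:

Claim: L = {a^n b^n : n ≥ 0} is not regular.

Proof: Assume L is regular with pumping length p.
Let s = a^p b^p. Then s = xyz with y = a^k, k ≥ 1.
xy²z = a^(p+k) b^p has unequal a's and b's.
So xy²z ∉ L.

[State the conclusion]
This contradicts the pumping lemma for regular languages,
which guarantees xy^i z ∈ L for all i ≥ 0.

Since our assumption that L is regular leads to a contradiction,
we conclude that L = {a^n b^n : n ≥ 0} is NOT regular. ∎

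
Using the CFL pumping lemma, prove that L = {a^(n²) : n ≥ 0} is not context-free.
Assume for contradiction that L is context-free, and let p ≥ 1 be the pumping length given by the pumping lemma for CFLs.
Choose s = a^(p²). Then s ∈ L and |s| = p² ≥ p.
By the CFL pumping lemma, s = uvxyz for some u, v, x, y, z with |vxy| ≤ p, |vy| ≥ 1, and uv^i xy^i z ∈ L for every i ≥ 0.
All symbols are a's, so only lengths matter: let k = |vy|, with 1 ≤ k ≤ |vxy| ≤ p.

Take i = 2: |uv²xy²z| = p² + k, and p² < p² + k ≤ p² + p < (p + 1)².
So the length lies strictly between consecutive squares and is not a perfect square; uv²xy²z ∉ L.

This contradicts the CFL pumping lemma, which requires uv^i xy^i z ∈ L for all i ≥ 0.
Hence L = {a^(n²) : n ≥ 0} is not context-free. ∎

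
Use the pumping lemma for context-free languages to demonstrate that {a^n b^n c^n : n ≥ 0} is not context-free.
Assume for contradiction that L is context-free, and let p ≥ 1 be the pumping length given by the pumping lemma for CFLs.
Choose s = a^p b^p c^p. Then s ∈ L and |s| = 3p ≥ p.
By the CFL pumping lemma, s = uvxyz for some u, v, x, y, z with |vxy| ≤ p, |vy| ≥ 1, and uv^i xy^i z ∈ L for every i ≥ 0.

Because |vxy| ≤ p, the window vxy cannot contain both an a and a c: any substring of s containing both must include the entire block b^p plus at least one a and one c, so it has length ≥ p + 2 > p.
Hence at least one of the letters a, c does not occur in vy at all.

Take i = 0: the string uxz is obtained from s by deleting |vy| ≥ 1 symbols, so |uxz| = 3p − |vy| < 3p.
But the letter (a or c) that does not occur in vy still occurs exactly p times in uxz. Every string of L with exactly p copies of some letter is a^p b^p c^p, of length 3p. Since |uxz| < 3p, uxz ∉ L.

This contradicts the CFL pumping lemma, which requires uv^i xy^i z ∈ L for all i ≥ 0.
Hence L = {a^n b^n c^n : n ≥ 0} is not context-free. ∎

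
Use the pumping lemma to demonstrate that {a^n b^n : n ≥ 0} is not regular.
Assume for contradiction that L is regular, and let p ≥ 1 be the pumping length given by the pumping lemma.
Choose s = a^p b^p. Then s ∈ L and |s| = 2p ≥ p.
By the pumping lemma, s = xyz for some x, y, z with |xy| ≤ p, |y| ≥ 1, and xy^i z ∈ L for every i ≥ 0.
Since |xy| ≤ p and the first p symbols of s are all a's, we must have y = a^k for some k with 1 ≤ k ≤ p.

Take i = 2: xy²z = a^(p + k) b^p.
This string has p + k a's but p b's, and p + k > p because k ≥ 1. So xy²z ∉ L.

This contradicts the pumping lemma, which requires xy^i z ∈ L for all i ≥ 0.
Hence L = {a^n b^n : n ≥ 0} is not regular. ∎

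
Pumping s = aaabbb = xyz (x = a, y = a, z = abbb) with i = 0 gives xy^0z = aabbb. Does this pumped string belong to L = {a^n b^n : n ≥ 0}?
No

xy⁰z = a · ε · abbb = aabbb.
aabbb has 2 a's and 3 b's; 2 ≠ 3, so it is not in L.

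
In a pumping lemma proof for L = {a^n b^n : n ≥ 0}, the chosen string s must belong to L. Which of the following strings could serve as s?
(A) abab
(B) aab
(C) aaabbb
(C) aaabbb

The pumping lemma is applied to a string s that lies in L, so first check membership of each option:
- (A) abab has an a after a b, so it is not of the form a^n b^n and is not in L ✗
- (B) aab has 2 a's and 1 b's; 2 ≠ 1, so it is not in L ✗
- (C) aaabbb = a^3 b^3 has equal counts (3 = 3), so it is in L ✓

Only (C) aaabbb is in L, so it is the only candidate that could play the role of s.
(In a complete proof one picks s in terms of the pumping length p so that |s| ≥ p is guaranteed; a fixed string like aaabbb illustrates the shape of such an s.)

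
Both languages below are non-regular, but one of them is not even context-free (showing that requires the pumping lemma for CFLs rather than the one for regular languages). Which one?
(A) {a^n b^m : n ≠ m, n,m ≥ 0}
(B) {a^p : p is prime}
(B) {a^p : p is prime}

(B) {a^p : p is prime} requires the CFL pumping lemma.

- {a^n b^m : n ≠ m, n,m ≥ 0} is context-free (but not regular)
  • Can be shown non-regular with the regular pumping lemma
  • After pumping a's, we can make n = m

- {a^p : p is prime} is NOT context-free
  • Requires the CFL pumping lemma to prove
  • The CFL pumping lemma also fails because prime gaps are unbounded

The CFL pumping lemma is "stronger" in that it can prove non-membership
in the larger class of context-free languages.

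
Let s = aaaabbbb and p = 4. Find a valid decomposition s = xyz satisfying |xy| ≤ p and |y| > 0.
x = 'aaa', y = 'a', z = 'bbbb'

For s = aaaabbbb and p = 4, one valid decomposition is:
- x = 'aaa' (length 3)
- y = 'a' (length 1)
- z = 'bbbb' (length 4)

Verification:
- xyz = 'aaa' + 'a' + 'bbbb' = aaaabbbb ✓
- |xy| = 4 ≤ 4 ✓
- |y| = 1 > 0 ✓

All pumping lemma constraints are satisfied.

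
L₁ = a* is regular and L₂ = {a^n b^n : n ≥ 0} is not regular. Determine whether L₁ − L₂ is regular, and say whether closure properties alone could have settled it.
Yes — L₁ − L₂ is regular.

The only string of a* that lies in {a^n b^n} is ε, so L₁ − L₂ = a* − {ε} = a⁺ = aa*, which is regular.

Note that the bare facts "L₁ regular, L₂ non-regular" do not settle the question by themselves: the closure of regular languages under ∪, ∩, complement and difference applies only when BOTH operands are regular. With a non-regular operand the result can come out regular or non-regular depending on the specific languages, so one has to work out L₁ − L₂ for this particular pair, as above.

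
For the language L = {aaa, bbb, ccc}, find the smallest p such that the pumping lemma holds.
p = 4

For a finite language L, the pumping lemma holds vacuously if p > max|s| for s ∈ L.

The longest string in L = {aaa, bbb, ccc} has length 3.
If p = 4, then no string s ∈ L has |s| ≥ p, so the condition is vacuously true.

The minimum pumping length is p = 4.

Why no smaller p works: for any p ≤ 3, the longest string s ∈ L has |s| = 3 ≥ p, so it would
have to be pumpable; but pumping up (i = 2, 3, ...) produces ever longer strings, which cannot all lie in the
finite language L. So the pumping property fails for every p ≤ 3.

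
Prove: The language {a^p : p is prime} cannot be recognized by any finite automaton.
Assume for contradiction that L is regular, and let p ≥ 1 be the pumping length given by the pumping lemma.
Choose a prime q with q ≥ p (one exists because there are infinitely many primes) and let s = a^q. Then s ∈ L and |s| = q ≥ p.
By the pumping lemma, s = xyz for some x, y, z with |xy| ≤ p, |y| ≥ 1, and xy^i z ∈ L for every i ≥ 0.
Here y = a^k for some k with 1 ≤ k ≤ p, and xy^i z = a^(q + (i − 1)k) for every i ≥ 0.

Take i = q + 1: |xy^(q+1) z| = q + qk = q(k + 1).
Both factors satisfy q ≥ 2 and k + 1 ≥ 2, so q(k + 1) is composite, and xy^(q+1) z ∉ L.

This contradicts the pumping lemma, which requires xy^i z ∈ L for all i ≥ 0.
Hence L = {a^p : p is prime} is not regular. ∎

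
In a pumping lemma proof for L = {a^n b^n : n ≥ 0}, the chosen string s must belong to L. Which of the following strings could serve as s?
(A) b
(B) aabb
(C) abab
(B) aabb

The pumping lemma is applied to a string s that lies in L, so first check membership of each option:
- (A) b has 0 a's and 1 b's; 0 ≠ 1, so it is not in L ✗
- (B) aabb = a^2 b^2 has equal counts (2 = 2), so it is in L ✓
- (C) abab has an a after a b, so it is not of the form a^n b^n and is not in L ✗

Only (B) aabb is in L, so it is the only candidate that could play the role of s.
(In a complete proof one picks s in terms of the pumping length p so that |s| ≥ p is guaranteed; a fixed string like aabb illustrates the shape of such an s.)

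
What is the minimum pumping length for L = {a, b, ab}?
p = 3

For a finite language L, the pumping lemma holds vacuously if p > max|s| for s ∈ L.

The longest string in L = {a, b, ab} has length 2.
If p = 3, then no string s ∈ L has |s| ≥ p, so the condition is vacuously true.

The minimum pumping length is p = 3.

Why no smaller p works: for any p ≤ 2, the longest string s ∈ L has |s| = 2 ≥ p, so it would
have to be pumpable; but pumping up (i = 2, 3, ...) produces ever longer strings, which cannot all lie in the
finite language L. So the pumping property fails for every p ≤ 2.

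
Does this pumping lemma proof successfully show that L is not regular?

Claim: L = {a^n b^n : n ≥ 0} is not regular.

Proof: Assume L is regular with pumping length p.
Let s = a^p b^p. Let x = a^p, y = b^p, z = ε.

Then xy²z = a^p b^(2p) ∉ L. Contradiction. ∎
The proof is INCORRECT.

Error: The decomposition violates |xy| ≤ p.
With x = a^p and y = b^p, we have |xy| = 2p > p.
The pumping lemma requires |xy| ≤ p, so y must be within the first p characters.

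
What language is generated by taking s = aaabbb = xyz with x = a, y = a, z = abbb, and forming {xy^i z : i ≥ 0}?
{xy^i z : i ≥ 0} = {a^(2+i) b^3 : i ≥ 0} = {aabbb, aaabbb, aaaabbb, ...}

With x = a, y = a, z = abbb: Starting with aaabbb and pumping the second 'a', we get strings with 2+i a's followed by 3 b's for i = 0, 1, 2, ...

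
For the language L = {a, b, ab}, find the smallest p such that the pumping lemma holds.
p = 3

For a finite language L, the pumping lemma holds vacuously if p > max|s| for s ∈ L.

The longest string in L = {a, b, ab} has length 2.
If p = 3, then no string s ∈ L has |s| ≥ p, so the condition is vacuously true.

The minimum pumping length is p = 3.

Why no smaller p works: for any p ≤ 2, the longest string s ∈ L has |s| = 2 ≥ p, so it would
have to be pumpable; but pumping up (i = 2, 3, ...) produces ever longer strings, which cannot all lie in the
finite language L. So the pumping property fails for every p ≤ 2.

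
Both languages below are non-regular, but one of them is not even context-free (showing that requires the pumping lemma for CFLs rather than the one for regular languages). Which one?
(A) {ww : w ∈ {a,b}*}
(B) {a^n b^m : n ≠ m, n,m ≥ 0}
(A) {ww : w ∈ {a,b}*}

(A) {ww : w ∈ {a,b}*} requires the CFL pumping lemma.

- {a^n b^m : n ≠ m, n,m ≥ 0} is context-free (but not regular)
  • Can be shown non-regular with the regular pumping lemma
  • After pumping a's, we can make n = m

- {ww : w ∈ {a,b}*} is NOT context-free
  • Requires the CFL pumping lemma to prove
  • Cannot verify equality of two arbitrary substrings

The CFL pumping lemma is "stronger" in that it can prove non-membership
in the larger class of context-free languages.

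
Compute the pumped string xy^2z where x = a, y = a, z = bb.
aaabb

Given x = 'a', y = 'a', z = 'bb' and i = 2:

xy^2z = x + y·y·...·y (2 times) + z
       = 'a' + 'a'^2 + 'bb'
       = 'a' + 'aa' + 'bb'
       = 'aaabb'

The pumped string is 'aaabb' with length 5.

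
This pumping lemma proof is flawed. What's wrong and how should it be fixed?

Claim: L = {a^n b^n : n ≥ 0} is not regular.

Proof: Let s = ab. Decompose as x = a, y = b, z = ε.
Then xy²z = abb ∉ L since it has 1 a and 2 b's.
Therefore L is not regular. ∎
Error: The string s = ab might be shorter than the pumping length p.

Correction: Choose s = a^p b^p to ensure |s| ≥ p. Also, the decomposition is wrong: with |xy| ≤ p, y cannot include b's when s starts with p a's.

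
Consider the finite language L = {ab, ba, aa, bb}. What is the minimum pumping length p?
p = 3

For a finite language L, the pumping lemma holds vacuously if p > max|s| for s ∈ L.

The longest string in L = {ab, ba, aa, bb} has length 2.
If p = 3, then no string s ∈ L has |s| ≥ p, so the condition is vacuously true.

The minimum pumping length is p = 3.

Why no smaller p works: for any p ≤ 2, the longest string s ∈ L has |s| = 2 ≥ p, so it would
have to be pumpable; but pumping up (i = 2, 3, ...) produces ever longer strings, which cannot all lie in the
finite language L. So the pumping property fails for every p ≤ 2.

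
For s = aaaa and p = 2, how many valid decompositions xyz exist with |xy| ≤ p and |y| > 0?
3

For s = 'aaaa' with pumping length p = 2:

Constraints: |xy| ≤ 2, |y| > 0

Valid decompositions (|xy| ≤ p, |y| ≥ 1):
  • x='', y='a', z='aaa'
  • x='a', y='a', z='aa'
  • x='', y='aa', z='aa'

Total count: 3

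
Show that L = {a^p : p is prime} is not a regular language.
Assume for contradiction that L is regular, and let p ≥ 1 be the pumping length given by the pumping lemma.
Choose a prime q with q ≥ p (one exists because there are infinitely many primes) and let s = a^q. Then s ∈ L and |s| = q ≥ p.
By the pumping lemma, s = xyz for some x, y, z with |xy| ≤ p, |y| ≥ 1, and xy^i z ∈ L for every i ≥ 0.
Here y = a^k for some k with 1 ≤ k ≤ p, and xy^i z = a^(q + (i − 1)k) for every i ≥ 0.

Take i = q + 1: |xy^(q+1) z| = q + qk = q(k + 1).
Both factors satisfy q ≥ 2 and k + 1 ≥ 2, so q(k + 1) is composite, and xy^(q+1) z ∉ L.

This contradicts the pumping lemma, which requires xy^i z ∈ L for all i ≥ 0.
Hence L = {a^p : p is prime} is not regular. ∎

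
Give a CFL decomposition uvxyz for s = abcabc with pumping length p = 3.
u='ab', v='c', x='a', y='b', z='c'

For s = abcabc with pumping length p = 3:

One valid decomposition:
- u = 'ab'
- v = 'c'
- x = 'a'
- y = 'b'
- z = 'c'

Verification:
- uvxyz = 'ab' + 'c' + 'a' + 'b' + 'c' = abcabc ✓
- |vxy| = |'cab'| = 3 ≤ 3 ✓
- |vy| = |'cb'| = 2 > 0 ✓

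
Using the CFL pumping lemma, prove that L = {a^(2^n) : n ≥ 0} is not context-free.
Assume for contradiction that L is context-free, and let p ≥ 1 be the pumping length given by the pumping lemma for CFLs.
Choose s = a^(2^p). Then s ∈ L and |s| = 2^p ≥ p.
By the CFL pumping lemma, s = uvxyz for some u, v, x, y, z with |vxy| ≤ p, |vy| ≥ 1, and uv^i xy^i z ∈ L for every i ≥ 0.
All symbols are a's, so only lengths matter: let k = |vy|, with 1 ≤ k ≤ |vxy| ≤ p < 2^p.

Take i = 2: |uv²xy²z| = 2^p + k, and 2^p < 2^p + k < 2^p + 2^p = 2^(p+1).
So the length lies strictly between consecutive powers of two and is not a power of 2; uv²xy²z ∉ L.

This contradicts the CFL pumping lemma, which requires uv^i xy^i z ∈ L for all i ≥ 0.
Hence L = {a^(2^n) : n ≥ 0} is not context-free. ∎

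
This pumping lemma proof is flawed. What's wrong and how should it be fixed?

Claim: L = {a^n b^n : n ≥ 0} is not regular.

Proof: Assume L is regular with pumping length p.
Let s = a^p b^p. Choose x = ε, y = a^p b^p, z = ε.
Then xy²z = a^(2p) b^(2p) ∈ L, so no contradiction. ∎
Error: The decomposition violates |xy| ≤ p. With y = a^p b^p, |xy| = |y| = 2p > p. (The proof also miscomputes xy²z, which would be a^p b^p a^p b^p rather than a^(2p) b^(2p), and it wrongly treats one harmless decomposition as settling the matter — the prover does not get to choose the decomposition.)

Correction: The pumping lemma requires |xy| ≤ p, and the argument must handle every decomposition satisfying |xy| ≤ p, |y| ≥ 1. Since s starts with p a's, any such y consists only of a's, say y = a^k with k ≥ 1. Then xy²z = a^(p+k) b^p has unequal numbers of a's and b's, so xy²z ∉ L — the required contradiction.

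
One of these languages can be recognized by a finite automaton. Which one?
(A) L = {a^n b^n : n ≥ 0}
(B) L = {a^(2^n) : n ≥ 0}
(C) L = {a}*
(C) {a}*

(C) L = {a}* is regular.

This can be recognized by a finite automaton (DFA/NFA).
Regular expressions like {a}* define regular languages.

The other choices are not regular:
- {a^(2^n) : n ≥ 0}: After pumping, length is no longer a power of 2
- {a^n b^n : n ≥ 0}: After pumping, the number of a's and b's become unequal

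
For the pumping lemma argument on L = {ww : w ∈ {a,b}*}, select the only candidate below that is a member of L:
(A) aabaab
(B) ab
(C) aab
(A) aabaab

The pumping lemma is applied to a string s that lies in L, so first check membership of each option:
- (A) aabaab splits into halves aab · aab, which are equal, so it is in L (w = aab) ✓
- (B) ab has length 2; its halves are a and b, which differ, so it is not in L ✗
- (C) aab has odd length 3, so it cannot be written as ww and is not in L ✗

Only (A) aabaab is in L, so it is the only candidate that could play the role of s.
(In a complete proof one picks s in terms of the pumping length p so that |s| ≥ p is guaranteed; a fixed string like aabaab illustrates the shape of such an s.)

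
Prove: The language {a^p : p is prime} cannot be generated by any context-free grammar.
Assume for contradiction that L is context-free, and let p ≥ 1 be the pumping length given by the pumping lemma for CFLs.
Choose a prime q with q ≥ p and let s = a^q. Then s ∈ L and |s| = q ≥ p.
By the CFL pumping lemma, s = uvxyz for some u, v, x, y, z with |vxy| ≤ p, |vy| ≥ 1, and uv^i xy^i z ∈ L for every i ≥ 0.
All symbols are a's, so only lengths matter: let k = |vy|, with 1 ≤ k ≤ p. Then |uv^i xy^i z| = q + (i − 1)k.

Take i = q + 1: the length is q + qk = q(k + 1).
Both factors satisfy q ≥ 2 and k + 1 ≥ 2, so q(k + 1) is composite and uv^(q+1) xy^(q+1) z ∉ L.

This contradicts the CFL pumping lemma, which requires uv^i xy^i z ∈ L for all i ≥ 0.
Hence L = {a^p : p is prime} is not context-free. ∎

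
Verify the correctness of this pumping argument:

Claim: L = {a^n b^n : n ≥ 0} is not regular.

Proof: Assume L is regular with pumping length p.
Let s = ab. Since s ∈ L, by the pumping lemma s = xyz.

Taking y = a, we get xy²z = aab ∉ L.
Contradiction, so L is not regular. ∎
The proof is INCORRECT.

Error: The string s = ab may be shorter than p.
The pumping lemma only applies to strings with |s| ≥ p, and p is not under our control.
We must choose s in terms of p, e.g. s = a^p b^p, to ensure |s| ≥ p.
(The proof also fixes one particular y; a valid argument must handle every decomposition with |xy| ≤ p and |y| ≥ 1 — for s = a^p b^p this forces y = a^k, and then xy²z = a^(p+k) b^p ∉ L.)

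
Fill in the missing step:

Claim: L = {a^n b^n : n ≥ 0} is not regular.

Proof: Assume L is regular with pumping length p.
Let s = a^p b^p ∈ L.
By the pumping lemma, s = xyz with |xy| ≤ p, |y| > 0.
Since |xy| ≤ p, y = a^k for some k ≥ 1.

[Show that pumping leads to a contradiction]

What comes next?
Consider xy²z = a^(p+k) b^p.

Since k ≥ 1, we have p + k > p.
So xy²z has more a's than b's: (p+k) a's vs p b's.
This means xy²z ∉ L because a^n b^n requires equal counts.

This contradicts the pumping lemma which states xy²z ∈ L.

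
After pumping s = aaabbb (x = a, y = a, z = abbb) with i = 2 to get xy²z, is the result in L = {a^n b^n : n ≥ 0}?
No

xy²z = a · aa · abbb = aaaabbb.
aaaabbb has 4 a's and 3 b's; 4 ≠ 3, so it is not in L.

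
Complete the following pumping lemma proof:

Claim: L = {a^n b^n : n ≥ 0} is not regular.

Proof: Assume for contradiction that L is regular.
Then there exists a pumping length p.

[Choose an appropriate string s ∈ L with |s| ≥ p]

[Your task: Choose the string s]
s = a^p b^p

This string is in L (has equal a's and b's) and has length 2p ≥ p.
Any decomposition xyz with |xy| ≤ p means y consists only of a's,
so pumping will unbalance the counts.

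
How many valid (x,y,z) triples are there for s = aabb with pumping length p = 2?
3

For s = 'aabb' with pumping length p = 2:

Constraints: |xy| ≤ 2, |y| > 0

Valid decompositions (|xy| ≤ p, |y| ≥ 1):
  • x='', y='a', z='abb'
  • x='a', y='a', z='bb'
  • x='', y='aa', z='bb'

Total count: 3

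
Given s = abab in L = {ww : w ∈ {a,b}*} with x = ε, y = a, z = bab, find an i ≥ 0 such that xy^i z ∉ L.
i = 2

xy²z = ε · aa · bab = aabab; aabab has odd length 5, so it cannot be written as ww and is not in L.
(Other choices also work, e.g. i = 0, 3; only i = 1 is guaranteed to stay in L since xy¹z = s.)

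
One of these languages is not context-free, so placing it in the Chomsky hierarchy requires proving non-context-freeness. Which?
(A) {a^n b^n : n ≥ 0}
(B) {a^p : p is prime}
(B) {a^p : p is prime}

(B) {a^p : p is prime} requires the CFL pumping lemma.

- {a^n b^n : n ≥ 0} is context-free (but not regular)
  • Can be shown non-regular with the regular pumping lemma
  • After pumping, the number of a's and b's become unequal

- {a^p : p is prime} is NOT context-free
  • Requires the CFL pumping lemma to prove
  • The CFL pumping lemma also fails because prime gaps are unbounded

The CFL pumping lemma is "stronger" in that it can prove non-membership
in the larger class of context-free languages.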